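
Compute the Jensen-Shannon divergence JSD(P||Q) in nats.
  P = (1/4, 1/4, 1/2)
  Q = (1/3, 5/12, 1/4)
0.0348 nats

Jensen-Shannon divergence is:
JSD(P||Q) = 0.5 × D_KL(P||M) + 0.5 × D_KL(Q||M)
where M = 0.5 × (P + Q) is the mixture distribution.

M = 0.5 × (1/4, 1/4, 1/2) + 0.5 × (1/3, 5/12, 1/4) = (7/24, 1/3, 3/8)

D_KL(P||M) = 0.0334 nats
D_KL(Q||M) = 0.0361 nats

JSD(P||Q) = 0.5 × 0.0334 + 0.5 × 0.0361 = 0.0348 nats

Unlike KL divergence, JSD is symmetric and bounded: 0 ≤ JSD ≤ log(2).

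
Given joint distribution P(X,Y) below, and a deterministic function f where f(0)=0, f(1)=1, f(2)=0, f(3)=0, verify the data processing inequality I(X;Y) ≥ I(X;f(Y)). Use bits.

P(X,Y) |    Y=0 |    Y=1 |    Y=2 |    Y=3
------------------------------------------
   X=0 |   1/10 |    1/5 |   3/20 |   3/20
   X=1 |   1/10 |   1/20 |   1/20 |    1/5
I(X;Y) = 0.0834, I(X;f(Y)) = 0.0429, inequality holds: 0.0834 ≥ 0.0429

Data Processing Inequality: For any Markov chain X → Y → Z, we have I(X;Y) ≥ I(X;Z).

Here Z = f(Y) is a deterministic function of Y, forming X → Y → Z.

Original I(X;Y) = 0.0834 bits

After applying f:
P(X,Z) where Z=f(Y):
- P(X,Z=0) = P(X,Y=0) + P(X,Y=2) + P(X,Y=3)
- P(X,Z=1) = P(X,Y=1)

I(X;Z) = I(X;f(Y)) = 0.0429 bits

Verification: 0.0834 ≥ 0.0429 ✓

Information cannot be created by processing; the function f can only lose information about X.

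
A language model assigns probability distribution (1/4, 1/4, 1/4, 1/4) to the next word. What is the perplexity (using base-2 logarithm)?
4.0000

Perplexity is 2^H (or exp(H) for natural log).

First, H = -Σ p log p = 2.0000 bits
Perplexity = 2^2.0000 = 4.0000

Interpretation: The model's uncertainty is equivalent to choosing uniformly among 4.0 options.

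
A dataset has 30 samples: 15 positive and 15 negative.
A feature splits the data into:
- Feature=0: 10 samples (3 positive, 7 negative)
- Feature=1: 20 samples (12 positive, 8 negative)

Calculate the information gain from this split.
0.0589 bits

Information Gain = H(Y) - H(Y|Feature)

Before split:
P(positive) = 15/30 = 0.5000
H(Y) = 1.0000 bits

After split:
Feature=0: H = 0.8813 bits (weight = 10/30)
Feature=1: H = 0.9710 bits (weight = 20/30)
H(Y|Feature) = (10/30)×0.8813 + (20/30)×0.9710 = 0.9411 bits

Information Gain = 1.0000 - 0.9411 = 0.0589 bits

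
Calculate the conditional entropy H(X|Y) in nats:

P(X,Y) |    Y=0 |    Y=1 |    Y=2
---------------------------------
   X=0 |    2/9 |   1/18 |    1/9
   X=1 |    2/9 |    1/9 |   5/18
0.6468 nats

Using the chain rule: H(X|Y) = H(X,Y) - H(Y)

First, compute H(X,Y) = 1.6731 nats

Marginal P(Y) = (4/9, 1/6, 7/18)
H(Y) = 1.0263 nats

H(X|Y) = H(X,Y) - H(Y) = 1.6731 - 1.0263 = 0.6468 nats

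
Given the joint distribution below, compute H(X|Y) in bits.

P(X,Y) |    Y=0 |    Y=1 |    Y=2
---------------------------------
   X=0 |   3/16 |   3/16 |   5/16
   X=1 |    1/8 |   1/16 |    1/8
0.8839 bits

Using the chain rule: H(X|Y) = H(X,Y) - H(Y)

First, compute H(X,Y) = 2.4300 bits

Marginal P(Y) = (5/16, 1/4, 7/16)
H(Y) = 1.5462 bits

H(X|Y) = H(X,Y) - H(Y) = 2.4300 - 1.5462 = 0.8839 bits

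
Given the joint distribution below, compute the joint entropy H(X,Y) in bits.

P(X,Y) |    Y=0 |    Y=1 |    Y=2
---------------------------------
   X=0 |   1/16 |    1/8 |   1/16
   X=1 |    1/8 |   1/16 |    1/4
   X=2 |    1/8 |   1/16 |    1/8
3.0000 bits

Joint entropy is H(X,Y) = -Σ_{x,y} p(x,y) log p(x,y).

Summing over all non-zero entries:
H(X,Y) = -[1/16·log_2(1/16) + 1/8·log_2(1/8) + 1/16·log_2(1/16) + 1/8·log_2(1/8) + 1/16·log_2(1/16) + 1/4·log_2(1/4) + 1/8·log_2(1/8) + 1/16·log_2(1/16) + 1/8·log_2(1/8)]
H(X,Y) = 3.0000 bits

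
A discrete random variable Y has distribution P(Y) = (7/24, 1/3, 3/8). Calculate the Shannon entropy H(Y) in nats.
1.0934 nats

Shannon entropy is H(X) = -Σ p(x) log p(x).

For P = (7/24, 1/3, 3/8):
H = -7/24 × log_e(7/24) -1/3 × log_e(1/3) -3/8 × log_e(3/8)
H = 1.0934 nats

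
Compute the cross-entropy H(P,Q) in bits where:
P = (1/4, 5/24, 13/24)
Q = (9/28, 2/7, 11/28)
1.5160 bits

Cross-entropy: H(P,Q) = -Σ p(x) log q(x)

Alternatively: H(P,Q) = H(P) + D_KL(P||Q)
H(P) = 1.4506 bits
D_KL(P||Q) = 0.0654 bits

H(P,Q) = 1.4506 + 0.0654 = 1.5160 bits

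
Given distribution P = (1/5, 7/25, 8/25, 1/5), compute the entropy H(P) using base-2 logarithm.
1.9690 bits

Shannon entropy is H(X) = -Σ p(x) log p(x).

For P = (1/5, 7/25, 8/25, 1/5):
H = -1/5 × log_2(1/5) -7/25 × log_2(7/25) -8/25 × log_2(8/25) -1/5 × log_2(1/5)
H = 1.9690 bits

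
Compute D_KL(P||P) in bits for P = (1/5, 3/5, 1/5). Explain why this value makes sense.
0.0000 bits

KL divergence satisfies the Gibbs inequality: D_KL(P||Q) ≥ 0 for all distributions P, Q.

D_KL(P||Q) = Σ p(x) log(p(x)/q(x))
Each term is p(x) × log_2(p(x)/p(x)) = p(x) × log_2(1) = 0, so the sum is 0.
D_KL(P||Q) = 0.0000 bits

When P = Q, the KL divergence is exactly 0, as there is no 'divergence' between identical distributions.

This non-negativity is a fundamental property: relative entropy cannot be negative because it measures how different Q is from P.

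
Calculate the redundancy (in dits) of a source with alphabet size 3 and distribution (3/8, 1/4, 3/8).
0.0071 dits

Redundancy measures how far a source is from maximum entropy:
R = H_max - H(X)

Maximum entropy for 3 symbols: H_max = log_10(3) = 0.4771 dits
Actual entropy: H(X) = 0.4700 dits
Redundancy: R = 0.4771 - 0.4700 = 0.0071 dits

This redundancy represents potential for compression: the source could be compressed by 0.0071 dits per symbol.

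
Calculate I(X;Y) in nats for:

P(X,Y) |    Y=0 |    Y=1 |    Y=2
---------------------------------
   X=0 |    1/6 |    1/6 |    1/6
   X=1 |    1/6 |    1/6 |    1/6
0.0000 nats

Mutual information: I(X;Y) = H(X) + H(Y) - H(X,Y)

Marginals:
P(X) = (1/2, 1/2), H(X) = 0.6931 nats
P(Y) = (1/3, 1/3, 1/3), H(Y) = 1.0986 nats

Joint entropy: H(X,Y) = 1.7918 nats

I(X;Y) = 0.6931 + 1.0986 - 1.7918 = 0.0000 nats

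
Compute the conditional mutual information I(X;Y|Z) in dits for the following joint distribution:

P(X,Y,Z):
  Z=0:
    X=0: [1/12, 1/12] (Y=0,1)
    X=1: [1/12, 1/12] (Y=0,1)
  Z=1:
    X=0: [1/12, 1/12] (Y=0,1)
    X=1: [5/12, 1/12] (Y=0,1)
0.0148 dits

Conditional mutual information: I(X;Y|Z) = H(X|Z) + H(Y|Z) - H(X,Y|Z)

H(Z) = 0.2764
H(X,Z) = 0.5396 → H(X|Z) = 0.2632
H(Y,Z) = 0.5396 → H(Y|Z) = 0.2632
H(X,Y,Z) = 0.7879 → H(X,Y|Z) = 0.5115

I(X;Y|Z) = 0.2632 + 0.2632 - 0.5115 = 0.0148 dits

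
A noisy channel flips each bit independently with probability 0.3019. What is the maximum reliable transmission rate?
0.1164 bits

For a binary symmetric channel (BSC) with error probability p:
Capacity C = 1 - H(p) bits per symbol

where H(p) = -p log₂(p) - (1-p) log₂(1-p) is the binary entropy function.

H(0.3019) = 0.8836 bits
C = 1 - 0.8836 = 0.1164 bits per symbol

This means we can reliably transmit up to 0.1164 bits of information per channel use.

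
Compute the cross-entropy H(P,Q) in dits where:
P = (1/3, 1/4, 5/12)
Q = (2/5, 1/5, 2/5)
0.4732 dits

Cross-entropy: H(P,Q) = -Σ p(x) log q(x)

Alternatively: H(P,Q) = H(P) + D_KL(P||Q)
H(P) = 0.4680 dits
D_KL(P||Q) = 0.0052 dits

H(P,Q) = 0.4680 + 0.0052 = 0.4732 dits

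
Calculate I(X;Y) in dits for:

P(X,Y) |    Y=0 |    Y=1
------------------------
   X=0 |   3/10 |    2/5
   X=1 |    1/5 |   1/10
0.0105 dits

Mutual information: I(X;Y) = H(X) + H(Y) - H(X,Y)

Marginals:
P(X) = (7/10, 3/10), H(X) = 0.2653 dits
P(Y) = (1/2, 1/2), H(Y) = 0.3010 dits

Joint entropy: H(X,Y) = 0.5558 dits

I(X;Y) = 0.2653 + 0.3010 - 0.5558 = 0.0105 dits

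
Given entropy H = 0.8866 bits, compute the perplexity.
1.8488

Perplexity is 2^H (or exp(H) for natural log).

H = 0.8866 bits
Perplexity = 2^0.8866 = 1.8488

Interpretation: The model's uncertainty is equivalent to choosing uniformly among 1.8 options.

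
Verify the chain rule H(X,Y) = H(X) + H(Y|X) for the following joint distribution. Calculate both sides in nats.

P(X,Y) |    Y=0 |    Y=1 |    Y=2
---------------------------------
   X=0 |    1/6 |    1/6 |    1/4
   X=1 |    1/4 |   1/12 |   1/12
H(X,Y) = 1.7046, H(X) = 0.6792, H(Y|X) = 1.0254 (all in nats)

Chain rule: H(X,Y) = H(X) + H(Y|X)

Left side — joint entropy directly:
H(X,Y) = -Σ p(x,y) log p(x,y) = 1.7046 nats

Right side — compute H(Y|X) from the conditional distributions:
P(X) = (7/12, 5/12), so H(X) = 0.6792 nats
H(Y|X) = Σ_x P(X=x) · H(Y|X=x):
  P(Y|X=0) = (2/7, 2/7, 3/7), H(Y|X=0) = 1.0790, weight P(X=0) = 7/12
  P(Y|X=1) = (3/5, 1/5, 1/5), H(Y|X=1) = 0.9503, weight P(X=1) = 5/12
H(Y|X) = 1.0254 nats

H(X) + H(Y|X) = 0.6792 + 1.0254 = 1.7046 nats

Both sides equal 1.7046 nats. ✓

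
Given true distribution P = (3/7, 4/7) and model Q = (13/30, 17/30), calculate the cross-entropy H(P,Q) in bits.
0.9853 bits

Cross-entropy: H(P,Q) = -Σ p(x) log q(x)

Alternatively: H(P,Q) = H(P) + D_KL(P||Q)
H(P) = 0.9852 bits
D_KL(P||Q) = 0.0001 bits

H(P,Q) = 0.9852 + 0.0001 = 0.9853 bits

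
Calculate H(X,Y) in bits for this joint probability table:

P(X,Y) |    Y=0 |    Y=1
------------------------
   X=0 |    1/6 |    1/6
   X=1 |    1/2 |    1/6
1.7925 bits

Joint entropy is H(X,Y) = -Σ_{x,y} p(x,y) log p(x,y).

Summing over all non-zero entries:
H(X,Y) = -[1/6·log_2(1/6) + 1/6·log_2(1/6) + 1/2·log_2(1/2) + 1/6·log_2(1/6)]
H(X,Y) = 1.7925 bits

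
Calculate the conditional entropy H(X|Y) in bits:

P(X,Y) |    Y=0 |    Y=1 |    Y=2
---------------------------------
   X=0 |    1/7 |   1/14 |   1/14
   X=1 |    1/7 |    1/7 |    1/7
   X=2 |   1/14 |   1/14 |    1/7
1.5157 bits

Using the chain rule: H(X|Y) = H(X,Y) - H(Y)

First, compute H(X,Y) = 3.0931 bits

Marginal P(Y) = (5/14, 2/7, 5/14)
H(Y) = 1.5774 bits

H(X|Y) = H(X,Y) - H(Y) = 3.0931 - 1.5774 = 1.5157 bits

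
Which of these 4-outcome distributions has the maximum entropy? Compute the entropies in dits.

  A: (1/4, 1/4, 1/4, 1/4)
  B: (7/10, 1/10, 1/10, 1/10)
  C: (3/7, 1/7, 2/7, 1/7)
A

For a discrete distribution over n outcomes, entropy is maximized by the uniform distribution.

Computing entropies:
H(A) = 0.6021 dits
H(B) = 0.4084 dits
H(C) = 0.5546 dits

The uniform distribution (where all probabilities equal 1/4) achieves the maximum entropy of log_10(4) = 0.6021 dits.

Distribution A has the highest entropy.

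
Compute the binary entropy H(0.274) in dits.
0.2550 dits

The binary entropy function is:
H(p) = -p log(p) - (1-p) log(1-p)

H(0.274) = -0.274 × log_10(0.274) - 0.726 × log_10(0.726)
H(0.274) = 0.2550 dits

Note: Binary entropy is maximized at p=0.5 (H=1 bit) and minimized at p=0 or p=1 (H=0).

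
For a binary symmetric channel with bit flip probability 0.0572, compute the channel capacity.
0.6838 bits

For a binary symmetric channel (BSC) with error probability p:
Capacity C = 1 - H(p) bits per symbol

where H(p) = -p log₂(p) - (1-p) log₂(1-p) is the binary entropy function.

H(0.0572) = 0.3162 bits
C = 1 - 0.3162 = 0.6838 bits per symbol

This means we can reliably transmit up to 0.6838 bits of information per channel use.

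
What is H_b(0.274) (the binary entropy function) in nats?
0.5872 nats

The binary entropy function is:
H(p) = -p log(p) - (1-p) log(1-p)

H(0.274) = -0.274 × log_e(0.274) - 0.726 × log_e(0.726)
H(0.274) = 0.5872 nats

Note: Binary entropy is maximized at p=0.5 (H=1 bit) and minimized at p=0 or p=1 (H=0).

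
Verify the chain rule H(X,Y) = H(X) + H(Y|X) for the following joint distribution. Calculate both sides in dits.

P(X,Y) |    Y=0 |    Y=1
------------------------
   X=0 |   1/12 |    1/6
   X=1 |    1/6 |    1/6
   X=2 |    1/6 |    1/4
H(X,Y) = 0.7592, H(X) = 0.4680, H(Y|X) = 0.2912 (all in dits)

Chain rule: H(X,Y) = H(X) + H(Y|X)

Left side — joint entropy directly:
H(X,Y) = -Σ p(x,y) log p(x,y) = 0.7592 dits

Right side — compute H(Y|X) from the conditional distributions:
P(X) = (1/4, 1/3, 5/12), so H(X) = 0.4680 dits
H(Y|X) = Σ_x P(X=x) · H(Y|X=x):
  P(Y|X=0) = (1/3, 2/3), H(Y|X=0) = 0.2764, weight P(X=0) = 1/4
  P(Y|X=1) = (1/2, 1/2), H(Y|X=1) = 0.3010, weight P(X=1) = 1/3
  P(Y|X=2) = (2/5, 3/5), H(Y|X=2) = 0.2923, weight P(X=2) = 5/12
H(Y|X) = 0.2912 dits

H(X) + H(Y|X) = 0.4680 + 0.2912 = 0.7592 dits

Both sides equal 0.7592 dits. ✓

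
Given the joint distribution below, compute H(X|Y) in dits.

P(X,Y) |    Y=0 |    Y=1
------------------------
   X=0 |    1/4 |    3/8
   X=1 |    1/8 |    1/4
0.2863 dits

Using the chain rule: H(X|Y) = H(X,Y) - H(Y)

First, compute H(X,Y) = 0.5737 dits

Marginal P(Y) = (3/8, 5/8)
H(Y) = 0.2873 dits

H(X|Y) = H(X,Y) - H(Y) = 0.5737 - 0.2873 = 0.2863 dits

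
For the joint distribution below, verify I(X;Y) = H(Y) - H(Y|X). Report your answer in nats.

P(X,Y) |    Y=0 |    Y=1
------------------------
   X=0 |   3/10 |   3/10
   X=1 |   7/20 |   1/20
I(X;Y) = 0.0809 nats

Mutual information has multiple equivalent forms:
- I(X;Y) = H(X) - H(X|Y)
- I(X;Y) = H(Y) - H(Y|X)
- I(X;Y) = H(X) + H(Y) - H(X,Y)

Computing all quantities:
H(X) = 0.6730, H(Y) = 0.6474, H(X,Y) = 1.2396
H(X|Y) = 0.5922, H(Y|X) = 0.5666

Verification:
H(X) - H(X|Y) = 0.6730 - 0.5922 = 0.0809
H(Y) - H(Y|X) = 0.6474 - 0.5666 = 0.0809
H(X) + H(Y) - H(X,Y) = 0.6730 + 0.6474 - 1.2396 = 0.0809

All forms give I(X;Y) = 0.0809 nats. ✓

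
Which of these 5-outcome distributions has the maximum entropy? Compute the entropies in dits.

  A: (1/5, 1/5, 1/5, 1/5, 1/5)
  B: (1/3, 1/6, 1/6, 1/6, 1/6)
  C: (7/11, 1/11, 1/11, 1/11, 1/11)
A

For a discrete distribution over n outcomes, entropy is maximized by the uniform distribution.

Computing entropies:
H(A) = 0.6990 dits
H(B) = 0.6778 dits
H(C) = 0.5036 dits

The uniform distribution (where all probabilities equal 1/5) achieves the maximum entropy of log_10(5) = 0.6990 dits.

Distribution A has the highest entropy.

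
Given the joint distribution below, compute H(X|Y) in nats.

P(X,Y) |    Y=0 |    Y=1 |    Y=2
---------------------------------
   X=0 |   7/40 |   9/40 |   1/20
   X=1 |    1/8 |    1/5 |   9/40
0.6280 nats

Using the chain rule: H(X|Y) = H(X,Y) - H(Y)

First, compute H(X,Y) = 1.7079 nats

Marginal P(Y) = (3/10, 17/40, 11/40)
H(Y) = 1.0799 nats

H(X|Y) = H(X,Y) - H(Y) = 1.7079 - 1.0799 = 0.6280 nats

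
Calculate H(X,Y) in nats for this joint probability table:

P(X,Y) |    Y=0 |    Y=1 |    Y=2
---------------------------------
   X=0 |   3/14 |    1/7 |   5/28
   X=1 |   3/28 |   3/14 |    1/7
1.7631 nats

Joint entropy is H(X,Y) = -Σ_{x,y} p(x,y) log p(x,y).

Summing over all non-zero entries:
H(X,Y) = -[3/14·log_e(3/14) + 1/7·log_e(1/7) + 5/28·log_e(5/28) + 3/28·log_e(3/28) + 3/14·log_e(3/14) + 1/7·log_e(1/7)]
H(X,Y) = 1.7631 nats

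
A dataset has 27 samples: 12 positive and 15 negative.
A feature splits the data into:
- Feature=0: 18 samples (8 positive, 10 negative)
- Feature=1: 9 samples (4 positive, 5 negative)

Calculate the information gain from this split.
0.0000 bits

Information Gain = H(Y) - H(Y|Feature)

Before split:
P(positive) = 12/27 = 0.4444
H(Y) = 0.9911 bits

After split:
Feature=0: H = 0.9911 bits (weight = 18/27)
Feature=1: H = 0.9911 bits (weight = 9/27)
H(Y|Feature) = (18/27)×0.9911 + (9/27)×0.9911 = 0.9911 bits

Information Gain = 0.9911 - 0.9911 = 0.0000 bits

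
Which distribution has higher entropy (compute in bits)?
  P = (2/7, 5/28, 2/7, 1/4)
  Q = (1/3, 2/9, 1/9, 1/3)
P

Computing entropies in bits:
H(P) = 1.9766
H(Q) = 1.8911

Distribution P has higher entropy.

Intuition: The distribution closer to uniform (more spread out) has higher entropy.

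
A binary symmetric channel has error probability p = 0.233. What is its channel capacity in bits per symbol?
0.2168 bits

For a binary symmetric channel (BSC) with error probability p:
Capacity C = 1 - H(p) bits per symbol

where H(p) = -p log₂(p) - (1-p) log₂(1-p) is the binary entropy function.

H(0.233) = 0.7832 bits
C = 1 - 0.7832 = 0.2168 bits per symbol

This means we can reliably transmit up to 0.2168 bits of information per channel use.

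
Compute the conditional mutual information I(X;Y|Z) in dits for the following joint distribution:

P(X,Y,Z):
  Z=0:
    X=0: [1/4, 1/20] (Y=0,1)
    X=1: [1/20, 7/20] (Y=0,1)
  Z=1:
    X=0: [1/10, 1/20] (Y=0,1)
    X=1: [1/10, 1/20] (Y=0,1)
0.0835 dits

Conditional mutual information: I(X;Y|Z) = H(X|Z) + H(Y|Z) - H(X,Y|Z)

H(Z) = 0.2653
H(X,Z) = 0.5632 → H(X|Z) = 0.2979
H(Y,Z) = 0.5558 → H(Y|Z) = 0.2905
H(X,Y,Z) = 0.7703 → H(X,Y|Z) = 0.5050

I(X;Y|Z) = 0.2979 + 0.2905 - 0.5050 = 0.0835 dits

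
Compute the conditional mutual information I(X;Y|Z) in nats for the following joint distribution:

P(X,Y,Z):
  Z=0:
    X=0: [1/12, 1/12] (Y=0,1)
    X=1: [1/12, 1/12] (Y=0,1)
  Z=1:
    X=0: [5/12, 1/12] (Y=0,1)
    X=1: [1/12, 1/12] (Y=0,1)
0.0341 nats

Conditional mutual information: I(X;Y|Z) = H(X|Z) + H(Y|Z) - H(X,Y|Z)

H(Z) = 0.6365
H(X,Z) = 1.2425 → H(X|Z) = 0.6059
H(Y,Z) = 1.2425 → H(Y|Z) = 0.6059
H(X,Y,Z) = 1.8143 → H(X,Y|Z) = 1.1778

I(X;Y|Z) = 0.6059 + 0.6059 - 1.1778 = 0.0341 nats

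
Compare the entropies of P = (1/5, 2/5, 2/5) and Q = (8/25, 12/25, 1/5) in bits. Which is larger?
P

Computing entropies in bits:
H(P) = 1.5219
H(Q) = 1.4987

Distribution P has higher entropy.

Intuition: The distribution closer to uniform (more spread out) has higher entropy.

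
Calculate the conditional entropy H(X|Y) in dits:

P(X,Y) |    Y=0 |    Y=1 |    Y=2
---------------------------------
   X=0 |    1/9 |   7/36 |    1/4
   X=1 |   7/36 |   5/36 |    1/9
0.2821 dits

Using the chain rule: H(X|Y) = H(X,Y) - H(Y)

First, compute H(X,Y) = 0.7582 dits

Marginal P(Y) = (11/36, 1/3, 13/36)
H(Y) = 0.4761 dits

H(X|Y) = H(X,Y) - H(Y) = 0.7582 - 0.4761 = 0.2821 dits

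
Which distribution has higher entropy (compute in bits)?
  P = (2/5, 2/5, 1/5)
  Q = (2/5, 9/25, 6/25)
Q

Computing entropies in bits:
H(P) = 1.5219
H(Q) = 1.5535

Distribution Q has higher entropy.

Intuition: The distribution closer to uniform (more spread out) has higher entropy.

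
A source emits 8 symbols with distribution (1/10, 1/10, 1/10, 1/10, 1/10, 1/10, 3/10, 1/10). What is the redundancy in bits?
0.1536 bits

Redundancy measures how far a source is from maximum entropy:
R = H_max - H(X)

Maximum entropy for 8 symbols: H_max = log_2(8) = 3.0000 bits
Actual entropy: H(X) = 2.8464 bits
Redundancy: R = 3.0000 - 2.8464 = 0.1536 bits

This redundancy represents potential for compression: the source could be compressed by 0.1536 bits per symbol.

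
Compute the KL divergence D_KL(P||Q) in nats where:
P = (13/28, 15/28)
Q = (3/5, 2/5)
0.0374 nats

KL divergence: D_KL(P||Q) = Σ p(x) log(p(x)/q(x))

Computing term by term:
  x=0: 13/28 × log_e[(13/28)/(3/5)] = 13/28 × -0.2564 = -0.1191
  x=1: 15/28 × log_e[(15/28)/(2/5)] = 15/28 × 0.2921 = 0.1565

D_KL(P||Q) = 0.0374 nats

Note: KL divergence is always non-negative and equals 0 iff P = Q.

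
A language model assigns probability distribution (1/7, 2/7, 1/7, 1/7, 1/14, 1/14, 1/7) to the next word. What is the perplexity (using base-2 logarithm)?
6.3401

Perplexity is 2^H (or exp(H) for natural log).

First, H = -Σ p log p = 2.6645 bits
Perplexity = 2^2.6645 = 6.3401

Interpretation: The model's uncertainty is equivalent to choosing uniformly among 6.3 options.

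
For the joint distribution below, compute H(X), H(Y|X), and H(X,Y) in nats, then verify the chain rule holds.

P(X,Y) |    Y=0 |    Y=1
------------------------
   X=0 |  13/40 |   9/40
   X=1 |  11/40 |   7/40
H(X,Y) = 1.3609, H(X) = 0.6881, H(Y|X) = 0.6728 (all in nats)

Chain rule: H(X,Y) = H(X) + H(Y|X)

Left side — joint entropy directly:
H(X,Y) = -Σ p(x,y) log p(x,y) = 1.3609 nats

Right side — compute H(Y|X) from the conditional distributions:
P(X) = (11/20, 9/20), so H(X) = 0.6881 nats
H(Y|X) = Σ_x P(X=x) · H(Y|X=x):
  P(Y|X=0) = (13/22, 9/22), H(Y|X=0) = 0.6765, weight P(X=0) = 11/20
  P(Y|X=1) = (11/18, 7/18), H(Y|X=1) = 0.6682, weight P(X=1) = 9/20
H(Y|X) = 0.6728 nats

H(X) + H(Y|X) = 0.6881 + 0.6728 = 1.3609 nats

Both sides equal 1.3609 nats. ✓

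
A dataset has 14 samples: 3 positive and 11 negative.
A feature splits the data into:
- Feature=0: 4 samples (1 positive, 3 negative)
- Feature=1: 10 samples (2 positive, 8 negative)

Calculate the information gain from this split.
0.0021 bits

Information Gain = H(Y) - H(Y|Feature)

Before split:
P(positive) = 3/14 = 0.2143
H(Y) = 0.7496 bits

After split:
Feature=0: H = 0.8113 bits (weight = 4/14)
Feature=1: H = 0.7219 bits (weight = 10/14)
H(Y|Feature) = (4/14)×0.8113 + (10/14)×0.7219 = 0.7475 bits

Information Gain = 0.7496 - 0.7475 = 0.0021 bits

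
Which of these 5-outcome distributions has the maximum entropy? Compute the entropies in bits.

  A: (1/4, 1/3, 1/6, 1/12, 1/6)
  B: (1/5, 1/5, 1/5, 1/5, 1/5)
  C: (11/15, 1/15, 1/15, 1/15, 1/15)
B

For a discrete distribution over n outcomes, entropy is maximized by the uniform distribution.

Computing entropies:
H(A) = 2.1887 bits
H(B) = 2.3219 bits
H(C) = 1.3700 bits

The uniform distribution (where all probabilities equal 1/5) achieves the maximum entropy of log_2(5) = 2.3219 bits.

Distribution B has the highest entropy.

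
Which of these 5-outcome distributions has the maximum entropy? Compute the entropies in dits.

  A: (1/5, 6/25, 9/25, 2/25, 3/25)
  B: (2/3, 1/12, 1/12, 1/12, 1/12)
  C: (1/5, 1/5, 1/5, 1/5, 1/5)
C

For a discrete distribution over n outcomes, entropy is maximized by the uniform distribution.

Computing entropies:
H(A) = 0.6465 dits
H(B) = 0.4771 dits
H(C) = 0.6990 dits

The uniform distribution (where all probabilities equal 1/5) achieves the maximum entropy of log_10(5) = 0.6990 dits.

Distribution C has the highest entropy.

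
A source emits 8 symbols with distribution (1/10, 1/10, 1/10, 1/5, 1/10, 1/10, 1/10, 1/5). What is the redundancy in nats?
0.0541 nats

Redundancy measures how far a source is from maximum entropy:
R = H_max - H(X)

Maximum entropy for 8 symbols: H_max = log_e(8) = 2.0794 nats
Actual entropy: H(X) = 2.0253 nats
Redundancy: R = 2.0794 - 2.0253 = 0.0541 nats

This redundancy represents potential for compression: the source could be compressed by 0.0541 nats per symbol.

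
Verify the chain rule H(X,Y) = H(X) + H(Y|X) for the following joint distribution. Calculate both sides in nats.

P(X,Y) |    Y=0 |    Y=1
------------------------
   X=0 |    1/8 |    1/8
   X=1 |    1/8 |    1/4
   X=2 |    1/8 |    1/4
H(X,Y) = 1.7329, H(X) = 1.0822, H(Y|X) = 0.6507 (all in nats)

Chain rule: H(X,Y) = H(X) + H(Y|X)

Left side — joint entropy directly:
H(X,Y) = -Σ p(x,y) log p(x,y) = 1.7329 nats

Right side — compute H(Y|X) from the conditional distributions:
P(X) = (1/4, 3/8, 3/8), so H(X) = 1.0822 nats
H(Y|X) = Σ_x P(X=x) · H(Y|X=x):
  P(Y|X=0) = (1/2, 1/2), H(Y|X=0) = 0.6931, weight P(X=0) = 1/4
  P(Y|X=1) = (1/3, 2/3), H(Y|X=1) = 0.6365, weight P(X=1) = 3/8
  P(Y|X=2) = (1/3, 2/3), H(Y|X=2) = 0.6365, weight P(X=2) = 3/8
H(Y|X) = 0.6507 nats

H(X) + H(Y|X) = 1.0822 + 0.6507 = 1.7329 nats

Both sides equal 1.7329 nats. ✓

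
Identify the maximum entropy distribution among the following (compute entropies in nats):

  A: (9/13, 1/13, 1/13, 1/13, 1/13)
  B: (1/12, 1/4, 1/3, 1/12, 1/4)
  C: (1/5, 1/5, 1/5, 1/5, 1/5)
C

For a discrete distribution over n outcomes, entropy is maximized by the uniform distribution.

Computing entropies:
H(A) = 1.0438 nats
H(B) = 1.4735 nats
H(C) = 1.6094 nats

The uniform distribution (where all probabilities equal 1/5) achieves the maximum entropy of log_e(5) = 1.6094 nats.

Distribution C has the highest entropy.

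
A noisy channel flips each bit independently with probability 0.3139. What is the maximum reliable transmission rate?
0.1024 bits

For a binary symmetric channel (BSC) with error probability p:
Capacity C = 1 - H(p) bits per symbol

where H(p) = -p log₂(p) - (1-p) log₂(1-p) is the binary entropy function.

H(0.3139) = 0.8976 bits
C = 1 - 0.8976 = 0.1024 bits per symbol

This means we can reliably transmit up to 0.1024 bits of information per channel use.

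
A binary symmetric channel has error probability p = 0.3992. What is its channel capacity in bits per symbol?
0.0295 bits

For a binary symmetric channel (BSC) with error probability p:
Capacity C = 1 - H(p) bits per symbol

where H(p) = -p log₂(p) - (1-p) log₂(1-p) is the binary entropy function.

H(0.3992) = 0.9705 bits
C = 1 - 0.9705 = 0.0295 bits per symbol

This means we can reliably transmit up to 0.0295 bits of information per channel use.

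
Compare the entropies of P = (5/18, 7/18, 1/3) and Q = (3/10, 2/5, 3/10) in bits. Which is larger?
P

Computing entropies in bits:
H(P) = 1.5715
H(Q) = 1.5710

Distribution P has higher entropy.

Intuition: The distribution closer to uniform (more spread out) has higher entropy.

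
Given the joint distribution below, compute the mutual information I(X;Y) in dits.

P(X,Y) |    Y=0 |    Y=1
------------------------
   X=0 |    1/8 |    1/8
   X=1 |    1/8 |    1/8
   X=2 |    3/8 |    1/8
0.0147 dits

Mutual information: I(X;Y) = H(X) + H(Y) - H(X,Y)

Marginals:
P(X) = (1/4, 1/4, 1/2), H(X) = 0.4515 dits
P(Y) = (5/8, 3/8), H(Y) = 0.2873 dits

Joint entropy: H(X,Y) = 0.7242 dits

I(X;Y) = 0.4515 + 0.2873 - 0.7242 = 0.0147 dits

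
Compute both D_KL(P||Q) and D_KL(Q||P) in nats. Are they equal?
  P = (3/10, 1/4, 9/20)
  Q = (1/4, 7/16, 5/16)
D_KL(P||Q) = 0.0789, D_KL(Q||P) = 0.0853

KL divergence is not symmetric: D_KL(P||Q) ≠ D_KL(Q||P) in general.

D_KL(P||Q) = 0.0789 nats
D_KL(Q||P) = 0.0853 nats

No, they are not equal!

This asymmetry is why KL divergence is not a true distance metric.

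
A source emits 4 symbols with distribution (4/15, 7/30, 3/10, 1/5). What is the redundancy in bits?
0.0161 bits

Redundancy measures how far a source is from maximum entropy:
R = H_max - H(X)

Maximum entropy for 4 symbols: H_max = log_2(4) = 2.0000 bits
Actual entropy: H(X) = 1.9839 bits
Redundancy: R = 2.0000 - 1.9839 = 0.0161 bits

This redundancy represents potential for compression: the source could be compressed by 0.0161 bits per symbol.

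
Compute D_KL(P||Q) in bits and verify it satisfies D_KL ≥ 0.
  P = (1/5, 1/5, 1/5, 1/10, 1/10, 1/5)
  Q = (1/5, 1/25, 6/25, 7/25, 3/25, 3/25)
0.3843 bits

KL divergence satisfies the Gibbs inequality: D_KL(P||Q) ≥ 0 for all distributions P, Q.

D_KL(P||Q) = Σ p(x) log(p(x)/q(x))
Term by term:
  x=0: 1/5 × log_2[(1/5)/(1/5)] = 0.0000
  x=1: 1/5 × log_2[(1/5)/(1/25)] = 0.4644
  x=2: 1/5 × log_2[(1/5)/(6/25)] = -0.0526
  x=3: 1/10 × log_2[(1/10)/(7/25)] = -0.1485
  x=4: 1/10 × log_2[(1/10)/(3/25)] = -0.0263
  x=5: 1/5 × log_2[(1/5)/(3/25)] = 0.1474
D_KL(P||Q) = 0.3843 bits

D_KL(P||Q) = 0.3843 ≥ 0 ✓

This non-negativity is a fundamental property: relative entropy cannot be negative because it measures how different Q is from P.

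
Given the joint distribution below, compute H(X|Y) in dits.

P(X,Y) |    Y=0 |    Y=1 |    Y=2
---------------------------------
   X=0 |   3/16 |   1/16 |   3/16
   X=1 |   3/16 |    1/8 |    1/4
0.2945 dits

Using the chain rule: H(X|Y) = H(X,Y) - H(Y)

First, compute H(X,Y) = 0.7476 dits

Marginal P(Y) = (3/8, 3/16, 7/16)
H(Y) = 0.4531 dits

H(X|Y) = H(X,Y) - H(Y) = 0.7476 - 0.4531 = 0.2945 dits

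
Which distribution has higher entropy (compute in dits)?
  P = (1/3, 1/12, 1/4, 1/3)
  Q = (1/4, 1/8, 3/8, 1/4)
Q

Computing entropies in dits:
H(P) = 0.5585
H(Q) = 0.5737

Distribution Q has higher entropy.

Intuition: The distribution closer to uniform (more spread out) has higher entropy.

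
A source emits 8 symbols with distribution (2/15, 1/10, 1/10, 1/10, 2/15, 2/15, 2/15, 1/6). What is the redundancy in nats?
0.0154 nats

Redundancy measures how far a source is from maximum entropy:
R = H_max - H(X)

Maximum entropy for 8 symbols: H_max = log_e(8) = 2.0794 nats
Actual entropy: H(X) = 2.0640 nats
Redundancy: R = 2.0794 - 2.0640 = 0.0154 nats

This redundancy represents potential for compression: the source could be compressed by 0.0154 nats per symbol.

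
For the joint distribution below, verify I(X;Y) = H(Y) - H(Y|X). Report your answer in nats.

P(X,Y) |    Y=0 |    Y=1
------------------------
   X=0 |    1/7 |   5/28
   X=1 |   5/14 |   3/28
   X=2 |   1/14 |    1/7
I(X;Y) = 0.0749 nats

Mutual information has multiple equivalent forms:
- I(X;Y) = H(X) - H(X|Y)
- I(X;Y) = H(Y) - H(Y|X)
- I(X;Y) = H(X) + H(Y) - H(X,Y)

Computing all quantities:
H(X) = 1.0511, H(Y) = 0.6829, H(X,Y) = 1.6591
H(X|Y) = 0.9762, H(Y|X) = 0.6080

Verification:
H(X) - H(X|Y) = 1.0511 - 0.9762 = 0.0749
H(Y) - H(Y|X) = 0.6829 - 0.6080 = 0.0749
H(X) + H(Y) - H(X,Y) = 1.0511 + 0.6829 - 1.6591 = 0.0749

All forms give I(X;Y) = 0.0749 nats. ✓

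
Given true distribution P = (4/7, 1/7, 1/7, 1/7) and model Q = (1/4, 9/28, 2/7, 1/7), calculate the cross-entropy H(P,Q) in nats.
1.4113 nats

Cross-entropy: H(P,Q) = -Σ p(x) log q(x)

Alternatively: H(P,Q) = H(P) + D_KL(P||Q)
H(P) = 1.1537 nats
D_KL(P||Q) = 0.2575 nats

H(P,Q) = 1.1537 + 0.2575 = 1.4113 nats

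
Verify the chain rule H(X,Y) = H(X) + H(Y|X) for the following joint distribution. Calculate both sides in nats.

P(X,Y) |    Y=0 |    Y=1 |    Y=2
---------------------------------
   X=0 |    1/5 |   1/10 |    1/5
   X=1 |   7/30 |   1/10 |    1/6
H(X,Y) = 1.7425, H(X) = 0.6931, H(Y|X) = 1.0493 (all in nats)

Chain rule: H(X,Y) = H(X) + H(Y|X)

Left side — joint entropy directly:
H(X,Y) = -Σ p(x,y) log p(x,y) = 1.7425 nats

Right side — compute H(Y|X) from the conditional distributions:
P(X) = (1/2, 1/2), so H(X) = 0.6931 nats
H(Y|X) = Σ_x P(X=x) · H(Y|X=x):
  P(Y|X=0) = (2/5, 1/5, 2/5), H(Y|X=0) = 1.0549, weight P(X=0) = 1/2
  P(Y|X=1) = (7/15, 1/5, 1/3), H(Y|X=1) = 1.0438, weight P(X=1) = 1/2
H(Y|X) = 1.0493 nats

H(X) + H(Y|X) = 0.6931 + 1.0493 = 1.7425 nats

Both sides equal 1.7425 nats. ✓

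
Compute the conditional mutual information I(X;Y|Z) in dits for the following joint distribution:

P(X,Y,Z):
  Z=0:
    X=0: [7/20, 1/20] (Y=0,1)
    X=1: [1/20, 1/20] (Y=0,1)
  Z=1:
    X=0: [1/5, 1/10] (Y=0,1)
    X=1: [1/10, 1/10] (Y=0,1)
0.0161 dits

Conditional mutual information: I(X;Y|Z) = H(X|Z) + H(Y|Z) - H(X,Y|Z)

H(Z) = 0.3010
H(X,Z) = 0.5558 → H(X|Z) = 0.2548
H(Y,Z) = 0.5558 → H(Y|Z) = 0.2548
H(X,Y,Z) = 0.7945 → H(X,Y|Z) = 0.4935

I(X;Y|Z) = 0.2548 + 0.2548 - 0.4935 = 0.0161 dits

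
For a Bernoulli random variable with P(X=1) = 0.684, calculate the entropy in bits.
0.9000 bits

The binary entropy function is:
H(p) = -p log(p) - (1-p) log(1-p)

H(0.684) = -0.684 × log_2(0.684) - 0.316 × log_2(0.316)
H(0.684) = 0.9000 bits

Note: Binary entropy is maximized at p=0.5 (H=1 bit) and minimized at p=0 or p=1 (H=0).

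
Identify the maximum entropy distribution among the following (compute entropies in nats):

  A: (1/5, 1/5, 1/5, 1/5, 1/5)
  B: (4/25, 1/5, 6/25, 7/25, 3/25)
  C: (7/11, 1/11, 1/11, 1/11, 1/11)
A

For a discrete distribution over n outcomes, entropy is maximized by the uniform distribution.

Computing entropies:
H(A) = 1.6094 nats
H(B) = 1.5685 nats
H(C) = 1.1596 nats

The uniform distribution (where all probabilities equal 1/5) achieves the maximum entropy of log_e(5) = 1.6094 nats.

Distribution A has the highest entropy.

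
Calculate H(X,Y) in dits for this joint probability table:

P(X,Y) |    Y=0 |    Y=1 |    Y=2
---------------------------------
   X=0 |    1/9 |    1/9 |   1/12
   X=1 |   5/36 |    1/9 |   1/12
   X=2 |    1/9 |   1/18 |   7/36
0.9311 dits

Joint entropy is H(X,Y) = -Σ_{x,y} p(x,y) log p(x,y).

Summing over all non-zero entries:
H(X,Y) = -[1/9·log_10(1/9) + 1/9·log_10(1/9) + 1/12·log_10(1/12) + 5/36·log_10(5/36) + 1/9·log_10(1/9) + 1/12·log_10(1/12) + 1/9·log_10(1/9) + 1/18·log_10(1/18) + 7/36·log_10(7/36)]
H(X,Y) = 0.9311 dits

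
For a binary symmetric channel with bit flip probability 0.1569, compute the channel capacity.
0.3732 bits

For a binary symmetric channel (BSC) with error probability p:
Capacity C = 1 - H(p) bits per symbol

where H(p) = -p log₂(p) - (1-p) log₂(1-p) is the binary entropy function.

H(0.1569) = 0.6268 bits
C = 1 - 0.6268 = 0.3732 bits per symbol

This means we can reliably transmit up to 0.3732 bits of information per channel use.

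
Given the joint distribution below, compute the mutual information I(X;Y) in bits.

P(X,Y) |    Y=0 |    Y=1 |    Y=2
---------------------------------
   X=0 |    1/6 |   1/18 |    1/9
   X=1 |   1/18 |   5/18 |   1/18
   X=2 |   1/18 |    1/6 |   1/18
0.1816 bits

Mutual information: I(X;Y) = H(X) + H(Y) - H(X,Y)

Marginals:
P(X) = (1/3, 7/18, 5/18), H(X) = 1.5715 bits
P(Y) = (5/18, 1/2, 2/9), H(Y) = 1.4955 bits

Joint entropy: H(X,Y) = 2.8855 bits

I(X;Y) = 1.5715 + 1.4955 - 2.8855 = 0.1816 bits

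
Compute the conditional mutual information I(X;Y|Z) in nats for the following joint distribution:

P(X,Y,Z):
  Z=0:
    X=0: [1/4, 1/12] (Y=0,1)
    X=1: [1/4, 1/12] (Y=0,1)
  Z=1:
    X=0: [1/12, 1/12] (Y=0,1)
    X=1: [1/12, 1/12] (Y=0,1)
0.0000 nats

Conditional mutual information: I(X;Y|Z) = H(X|Z) + H(Y|Z) - H(X,Y|Z)

H(Z) = 0.6365
H(X,Z) = 1.3297 → H(X|Z) = 0.6931
H(Y,Z) = 1.2425 → H(Y|Z) = 0.6059
H(X,Y,Z) = 1.9356 → H(X,Y|Z) = 1.2991

I(X;Y|Z) = 0.6931 + 0.6059 - 1.2991 = 0.0000 nats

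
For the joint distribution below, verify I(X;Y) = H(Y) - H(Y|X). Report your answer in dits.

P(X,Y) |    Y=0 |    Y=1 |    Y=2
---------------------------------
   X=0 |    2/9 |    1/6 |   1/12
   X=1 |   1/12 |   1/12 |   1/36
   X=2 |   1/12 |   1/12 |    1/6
I(X;Y) = 0.0269 dits

Mutual information has multiple equivalent forms:
- I(X;Y) = H(X) - H(X|Y)
- I(X;Y) = H(Y) - H(Y|X)
- I(X;Y) = H(X) + H(Y) - H(X,Y)

Computing all quantities:
H(X) = 0.4512, H(Y) = 0.4731, H(X,Y) = 0.8974
H(X|Y) = 0.4244, H(Y|X) = 0.4462

Verification:
H(X) - H(X|Y) = 0.4512 - 0.4244 = 0.0269
H(Y) - H(Y|X) = 0.4731 - 0.4462 = 0.0269
H(X) + H(Y) - H(X,Y) = 0.4512 + 0.4731 - 0.8974 = 0.0269

All forms give I(X;Y) = 0.0269 dits. ✓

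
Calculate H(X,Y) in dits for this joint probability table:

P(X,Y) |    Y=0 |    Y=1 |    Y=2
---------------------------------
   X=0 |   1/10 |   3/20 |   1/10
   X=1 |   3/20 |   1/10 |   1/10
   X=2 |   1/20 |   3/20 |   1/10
0.9358 dits

Joint entropy is H(X,Y) = -Σ_{x,y} p(x,y) log p(x,y).

Summing over all non-zero entries:
H(X,Y) = -[1/10·log_10(1/10) + 3/20·log_10(3/20) + 1/10·log_10(1/10) + 3/20·log_10(3/20) + 1/10·log_10(1/10) + 1/10·log_10(1/10) + 1/20·log_10(1/20) + 3/20·log_10(3/20) + 1/10·log_10(1/10)]
H(X,Y) = 0.9358 dits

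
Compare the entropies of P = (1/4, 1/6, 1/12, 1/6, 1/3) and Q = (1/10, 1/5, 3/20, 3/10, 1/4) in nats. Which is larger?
Q

Computing entropies in nats:
H(P) = 1.5171
H(Q) = 1.5445

Distribution Q has higher entropy.

Intuition: The distribution closer to uniform (more spread out) has higher entropy.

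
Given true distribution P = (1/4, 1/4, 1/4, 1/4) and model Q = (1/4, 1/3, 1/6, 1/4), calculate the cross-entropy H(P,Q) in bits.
2.0425 bits

Cross-entropy: H(P,Q) = -Σ p(x) log q(x)

Alternatively: H(P,Q) = H(P) + D_KL(P||Q)
H(P) = 2.0000 bits
D_KL(P||Q) = 0.0425 bits

H(P,Q) = 2.0000 + 0.0425 = 2.0425 bits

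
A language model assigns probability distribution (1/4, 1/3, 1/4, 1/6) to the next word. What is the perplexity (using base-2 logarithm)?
3.8883

Perplexity is 2^H (or exp(H) for natural log).

First, H = -Σ p log p = 1.9591 bits
Perplexity = 2^1.9591 = 3.8883

Interpretation: The model's uncertainty is equivalent to choosing uniformly among 3.9 options.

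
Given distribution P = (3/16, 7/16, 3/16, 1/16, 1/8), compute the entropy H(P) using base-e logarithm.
1.4226 nats

Shannon entropy is H(X) = -Σ p(x) log p(x).

For P = (3/16, 7/16, 3/16, 1/16, 1/8):
H = -3/16 × log_e(3/16) -7/16 × log_e(7/16) -3/16 × log_e(3/16) -1/16 × log_e(1/16) -1/8 × log_e(1/8)
H = 1.4226 nats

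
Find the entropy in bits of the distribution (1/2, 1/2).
1.0000 bits

Shannon entropy is H(X) = -Σ p(x) log p(x).

For P = (1/2, 1/2):
H = -1/2 × log_2(1/2) -1/2 × log_2(1/2)
H = 1.0000 bits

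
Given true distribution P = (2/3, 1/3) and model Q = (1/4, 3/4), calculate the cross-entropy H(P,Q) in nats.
1.0201 nats

Cross-entropy: H(P,Q) = -Σ p(x) log q(x)

Alternatively: H(P,Q) = H(P) + D_KL(P||Q)
H(P) = 0.6365 nats
D_KL(P||Q) = 0.3836 nats

H(P,Q) = 0.6365 + 0.3836 = 1.0201 nats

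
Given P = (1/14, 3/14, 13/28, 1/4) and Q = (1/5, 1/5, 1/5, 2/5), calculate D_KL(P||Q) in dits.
0.0933 dits

KL divergence: D_KL(P||Q) = Σ p(x) log(p(x)/q(x))

Computing term by term:
  x=0: 1/14 × log_10[(1/14)/(1/5)] = 1/14 × -0.4472 = -0.0319
  x=1: 3/14 × log_10[(3/14)/(1/5)] = 3/14 × 0.0300 = 0.0064
  x=2: 13/28 × log_10[(13/28)/(1/5)] = 13/28 × 0.3658 = 0.1698
  x=3: 1/4 × log_10[(1/4)/(2/5)] = 1/4 × -0.2041 = -0.0510

D_KL(P||Q) = 0.0933 dits

Note: KL divergence is always non-negative and equals 0 iff P = Q.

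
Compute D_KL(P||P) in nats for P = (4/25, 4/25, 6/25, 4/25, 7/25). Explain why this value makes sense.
0.0000 nats

KL divergence satisfies the Gibbs inequality: D_KL(P||Q) ≥ 0 for all distributions P, Q.

D_KL(P||Q) = Σ p(x) log(p(x)/q(x))
Each term is p(x) × log_e(p(x)/p(x)) = p(x) × log_e(1) = 0, so the sum is 0.
D_KL(P||Q) = 0.0000 nats

When P = Q, the KL divergence is exactly 0, as there is no 'divergence' between identical distributions.

This non-negativity is a fundamental property: relative entropy cannot be negative because it measures how different Q is from P.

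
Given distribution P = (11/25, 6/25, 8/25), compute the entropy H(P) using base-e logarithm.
1.0684 nats

Shannon entropy is H(X) = -Σ p(x) log p(x).

For P = (11/25, 6/25, 8/25):
H = -11/25 × log_e(11/25) -6/25 × log_e(6/25) -8/25 × log_e(8/25)
H = 1.0684 nats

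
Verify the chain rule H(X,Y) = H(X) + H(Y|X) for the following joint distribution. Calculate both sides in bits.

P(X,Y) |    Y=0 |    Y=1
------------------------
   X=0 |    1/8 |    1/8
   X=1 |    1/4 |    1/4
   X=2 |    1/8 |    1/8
H(X,Y) = 2.5000, H(X) = 1.5000, H(Y|X) = 1.0000 (all in bits)

Chain rule: H(X,Y) = H(X) + H(Y|X)

Left side — joint entropy directly:
H(X,Y) = -Σ p(x,y) log p(x,y) = 2.5000 bits

Right side — compute H(Y|X) from the conditional distributions:
P(X) = (1/4, 1/2, 1/4), so H(X) = 1.5000 bits
H(Y|X) = Σ_x P(X=x) · H(Y|X=x):
  P(Y|X=0) = (1/2, 1/2), H(Y|X=0) = 1.0000, weight P(X=0) = 1/4
  P(Y|X=1) = (1/2, 1/2), H(Y|X=1) = 1.0000, weight P(X=1) = 1/2
  P(Y|X=2) = (1/2, 1/2), H(Y|X=2) = 1.0000, weight P(X=2) = 1/4
H(Y|X) = 1.0000 bits

H(X) + H(Y|X) = 1.5000 + 1.0000 = 2.5000 bits

Both sides equal 2.5000 bits. ✓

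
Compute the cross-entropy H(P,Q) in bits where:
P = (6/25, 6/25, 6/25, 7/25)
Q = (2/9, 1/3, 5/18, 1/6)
2.0685 bits

Cross-entropy: H(P,Q) = -Σ p(x) log q(x)

Alternatively: H(P,Q) = H(P) + D_KL(P||Q)
H(P) = 1.9966 bits
D_KL(P||Q) = 0.0719 bits

H(P,Q) = 1.9966 + 0.0719 = 2.0685 bits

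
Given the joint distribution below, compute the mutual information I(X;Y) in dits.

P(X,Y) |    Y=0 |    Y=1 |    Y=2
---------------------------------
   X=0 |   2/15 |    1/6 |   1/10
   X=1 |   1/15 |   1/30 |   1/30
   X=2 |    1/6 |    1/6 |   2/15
0.0036 dits

Mutual information: I(X;Y) = H(X) + H(Y) - H(X,Y)

Marginals:
P(X) = (2/5, 2/15, 7/15), H(X) = 0.4303 dits
P(Y) = (11/30, 11/30, 4/15), H(Y) = 0.4726 dits

Joint entropy: H(X,Y) = 0.8993 dits

I(X;Y) = 0.4303 + 0.4726 - 0.8993 = 0.0036 dits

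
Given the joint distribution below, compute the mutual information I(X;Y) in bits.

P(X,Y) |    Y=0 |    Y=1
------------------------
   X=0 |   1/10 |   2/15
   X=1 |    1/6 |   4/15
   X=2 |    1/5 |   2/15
0.0267 bits

Mutual information: I(X;Y) = H(X) + H(Y) - H(X,Y)

Marginals:
P(X) = (7/30, 13/30, 1/3), H(X) = 1.5410 bits
P(Y) = (7/15, 8/15), H(Y) = 0.9968 bits

Joint entropy: H(X,Y) = 2.5111 bits

I(X;Y) = 1.5410 + 0.9968 - 2.5111 = 0.0267 bits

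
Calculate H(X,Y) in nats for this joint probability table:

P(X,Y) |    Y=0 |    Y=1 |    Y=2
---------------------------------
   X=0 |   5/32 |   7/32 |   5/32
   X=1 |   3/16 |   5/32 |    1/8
1.7764 nats

Joint entropy is H(X,Y) = -Σ_{x,y} p(x,y) log p(x,y).

Summing over all non-zero entries:
H(X,Y) = -[5/32·log_e(5/32) + 7/32·log_e(7/32) + 5/32·log_e(5/32) + 3/16·log_e(3/16) + 5/32·log_e(5/32) + 1/8·log_e(1/8)]
H(X,Y) = 1.7764 nats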